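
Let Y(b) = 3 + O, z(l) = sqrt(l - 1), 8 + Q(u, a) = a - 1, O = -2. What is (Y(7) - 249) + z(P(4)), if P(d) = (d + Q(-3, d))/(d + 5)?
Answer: -248 + I*sqrt(10)/3 ≈ -248.0 + 1.0541*I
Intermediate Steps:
Q(u, a) = -9 + a (Q(u, a) = -8 + (a - 1) = -8 + (-1 + a) = -9 + a)
P(d) = (-9 + 2*d)/(5 + d) (P(d) = (d + (-9 + d))/(d + 5) = (-9 + 2*d)/(5 + d))
z(l) = sqrt(-1 + l)
Y(b) = 1 (Y(b) = 3 - 2 = 1)
(Y(7) - 249) + z(P(4)) = (1 - 249) + sqrt(-1 + (-9 + 2*4)/(5 + 4)) = -248 + sqrt(-1 + (-9 + 8)/9) = -248 + sqrt(-1 + (1/9)*(-1)) = -248 + sqrt(-1 - 1/9) = -248 + sqrt(-10/9) = -248 + I*sqrt(10)/3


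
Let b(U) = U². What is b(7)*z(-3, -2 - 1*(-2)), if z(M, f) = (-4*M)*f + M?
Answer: -147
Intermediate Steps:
z(M, f) = M - 4*M*f (z(M, f) = -4*M*f + M = M - 4*M*f)
b(7)*z(-3, -2 - 1*(-2)) = 7²*(-3*(1 - 4*(-2 - 1*(-2)))) = 49*(-3*(1 - 4*(-2 + 2))) = 49*(-3*(1 - 4*0)) = 49*(-3*(1 + 0)) = 49*(-3*1) = 49*(-3) = -147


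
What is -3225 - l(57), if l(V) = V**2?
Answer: -6474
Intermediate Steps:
-3225 - l(57) = -3225 - 1*57**2 = -3225 - 1*3249 = -3225 - 3249 = -6474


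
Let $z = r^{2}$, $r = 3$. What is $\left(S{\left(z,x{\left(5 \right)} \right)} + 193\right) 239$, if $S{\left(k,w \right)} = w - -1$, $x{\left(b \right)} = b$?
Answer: $47561$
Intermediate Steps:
$z = 9$ ($z = 3^{2} = 9$)
$S{\left(k,w \right)} = 1 + w$ ($S{\left(k,w \right)} = w + 1 = 1 + w$)
$\left(S{\left(z,x{\left(5 \right)} \right)} + 193\right) 239 = \left(\left(1 + 5\right) + 193\right) 239 = \left(6 + 193\right) 239 = 199 \cdot 239 = 47561$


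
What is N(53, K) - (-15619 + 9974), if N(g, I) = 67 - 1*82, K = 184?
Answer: 5630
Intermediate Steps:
N(g, I) = -15 (N(g, I) = 67 - 82 = -15)
N(53, K) - (-15619 + 9974) = -15 - (-15619 + 9974) = -15 - 1*(-5645) = -15 + 5645 = 5630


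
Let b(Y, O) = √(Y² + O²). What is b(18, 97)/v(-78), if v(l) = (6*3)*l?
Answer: -√9733/1404 ≈ -0.070268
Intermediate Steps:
v(l) = 18*l
b(Y, O) = √(O² + Y²)
b(18, 97)/v(-78) = √(97² + 18²)/((18*(-78))) = √(9409 + 324)/(-1404) = √9733*(-1/1404) = -√9733/1404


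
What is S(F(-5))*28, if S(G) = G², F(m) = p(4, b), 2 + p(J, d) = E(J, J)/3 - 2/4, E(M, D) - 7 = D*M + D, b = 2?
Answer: 1183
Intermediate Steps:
E(M, D) = 7 + D + D*M (E(M, D) = 7 + (D*M + D) = 7 + (D + D*M) = 7 + D + D*M)
p(J, d) = -⅙ + J/3 + J²/3 (p(J, d) = -2 + ((7 + J + J*J)/3 - 2/4) = -2 + ((7 + J + J²)*(⅓) - 2*¼) = -2 + ((7/3 + J/3 + J²/3) - ½) = -2 + (11/6 + J/3 + J²/3) = -⅙ + J/3 + J²/3)
F(m) = 13/2 (F(m) = -⅙ + (⅓)*4 + (⅓)*4² = -⅙ + 4/3 + (⅓)*16 = -⅙ + 4/3 + 16/3 = 13/2)
S(F(-5))*28 = (13/2)²*28 = (169/4)*28 = 1183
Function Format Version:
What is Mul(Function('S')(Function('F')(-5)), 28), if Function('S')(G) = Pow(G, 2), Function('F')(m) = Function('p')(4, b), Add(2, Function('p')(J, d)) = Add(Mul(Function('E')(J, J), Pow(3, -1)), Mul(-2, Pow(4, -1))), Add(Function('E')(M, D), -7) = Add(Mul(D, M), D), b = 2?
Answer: 1183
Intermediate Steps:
Function('E')(M, D) = Add(7, D, Mul(D, M)) (Function('E')(M, D) = Add(7, Add(Mul(D, M), D)) = Add(7, Add(D, Mul(D, M))) = Add(7, D, Mul(D, M)))
Function('p')(J, d) = Add(Rational(-1, 6), Mul(Rational(1, 3), J), Mul(Rational(1, 3), Pow(J, 2))) (Function('p')(J, d) = Add(-2, Add(Mul(Add(7, J, Mul(J, J)), Pow(3, -1)), Mul(-2, Pow(4, -1)))) = Add(-2, Add(Mul(Add(7, J, Pow(J, 2)), Rational(1, 3)), Mul(-2, Rational(1, 4)))) = Add(-2, Add(Add(Rational(7, 3), Mul(Rational(1, 3), J), Mul(Rational(1, 3), Pow(J, 2))), Rational(-1, 2))) = Add(-2, Add(Rational(11, 6), Mul(Rational(1, 3), J), Mul(Rational(1, 3), Pow(J, 2)))) = Add(Rational(-1, 6), Mul(Rational(1, 3), J), Mul(Rational(1, 3), Pow(J, 2))))
Function('F')(m) = Rational(13, 2) (Function('F')(m) = Add(Rational(-1, 6), Mul(Rational(1, 3), 4), Mul(Rational(1, 3), Pow(4, 2))) = Add(Rational(-1, 6), Rational(4, 3), Mul(Rational(1, 3), 16)) = Add(Rational(-1, 6), Rational(4, 3), Rational(16, 3)) = Rational(13, 2))
Mul(Function('S')(Function('F')(-5)), 28) = Mul(Pow(Rational(13, 2), 2), 28) = Mul(Rational(169, 4), 28) = 1183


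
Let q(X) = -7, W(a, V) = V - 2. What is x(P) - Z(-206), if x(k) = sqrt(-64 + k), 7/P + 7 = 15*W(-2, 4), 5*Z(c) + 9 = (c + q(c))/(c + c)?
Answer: 699/412 + I*sqrt(33695)/23 ≈ 1.6966 + 7.981*I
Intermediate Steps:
W(a, V) = -2 + V
Z(c) = -9/5 + (-7 + c)/(10*c) (Z(c) = -9/5 + ((c - 7)/(c + c))/5 = -9/5 + ((-7 + c)/((2*c)))/5 = -9/5 + ((-7 + c)*(1/(2*c)))/5 = -9/5 + ((-7 + c)/(2*c))/5 = -9/5 + (-7 + c)/(10*c))
P = 7/23 (P = 7/(-7 + 15*(-2 + 4)) = 7/(-7 + 15*2) = 7/(-7 + 30) = 7/23 ≈ 0.30435)
x(P) - Z(-206) = sqrt(-64 + 7/23) - (-7 - 17*(-206))/(10*(-206)) = sqrt(-1465/23) - (-1)*(-7 + 3502)/(10*206) = I*sqrt(33695)/23 - (-1)*3495/(10*206) = I*sqrt(33695)/23 - 1*(-699/412) = I*sqrt(33695)/23 + 699/412 = 699/412 + I*sqrt(33695)/23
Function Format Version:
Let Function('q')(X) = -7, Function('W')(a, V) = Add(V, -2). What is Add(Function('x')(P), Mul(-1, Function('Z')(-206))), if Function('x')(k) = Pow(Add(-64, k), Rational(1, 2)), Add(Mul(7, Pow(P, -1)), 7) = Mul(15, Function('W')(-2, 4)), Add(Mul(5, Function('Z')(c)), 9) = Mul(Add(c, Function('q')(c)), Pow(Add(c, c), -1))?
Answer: Add(Rational(699, 412), Mul(Rational(1, 23), I, Pow(33695, Rational(1, 2)))) ≈ Add(1.6966, Mul(7.9810, I))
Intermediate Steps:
Function('W')(a, V) = Add(-2, V)
Function('Z')(c) = Add(Rational(-9, 5), Mul(Rational(1, 10), Pow(c, -1), Add(-7, c))) (Function('Z')(c) = Add(Rational(-9, 5), Mul(Rational(1, 5), Mul(Add(c, -7), Pow(Add(c, c), -1)))) = Add(Rational(-9, 5), Mul(Rational(1, 5), Mul(Add(-7, c), Pow(Mul(2, c), -1)))) = Add(Rational(-9, 5), Mul(Rational(1, 5), Mul(Add(-7, c), Mul(Rational(1, 2), Pow(c, -1))))) = Add(Rational(-9, 5), Mul(Rational(1, 5), Mul(Rational(1, 2), Pow(c, -1), Add(-7, c)))) = Add(Rational(-9, 5), Mul(Rational(1, 10), Pow(c, -1), Add(-7, c))))
P = Rational(7, 23) (P = Mul(7, Pow(Add(-7, Mul(15, Add(-2, 4))), -1)) = Mul(7, Pow(Add(-7, Mul(15, 2)), -1)) = Mul(7, Pow(Add(-7, 30), -1)) = Mul(7, Pow(23, -1)) = Mul(7, Rational(1, 23)) = Rational(7, 23) ≈ 0.30435)
Add(Function('x')(P), Mul(-1, Function('Z')(-206))) = Add(Pow(Add(-64, Rational(7, 23)), Rational(1, 2)), Mul(-1, Mul(Rational(1, 10), Pow(-206, -1), Add(-7, Mul(-17, -206))))) = Add(Pow(Rational(-1465, 23), Rational(1, 2)), Mul(-1, Mul(Rational(1, 10), Rational(-1, 206), Add(-7, 3502)))) = Add(Mul(Rational(1, 23), I, Pow(33695, Rational(1, 2))), Mul(-1, Mul(Rational(1, 10), Rational(-1, 206), 3495))) = Add(Mul(Rational(1, 23), I, Pow(33695, Rational(1, 2))), Mul(-1, Rational(-699, 412))) = Add(Mul(Rational(1, 23), I, Pow(33695, Rational(1, 2))), Rational(699, 412)) = Add(Rational(699, 412), Mul(Rational(1, 23), I, Pow(33695, Rational(1, 2))))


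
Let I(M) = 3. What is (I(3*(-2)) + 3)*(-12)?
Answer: -72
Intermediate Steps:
(I(3*(-2)) + 3)*(-12) = (3 + 3)*(-12) = 6*(-12) = -72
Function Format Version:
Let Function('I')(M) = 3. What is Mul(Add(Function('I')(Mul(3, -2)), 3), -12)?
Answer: -72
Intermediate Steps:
Mul(Add(Function('I')(Mul(3, -2)), 3), -12) = Mul(Add(3, 3), -12) = Mul(6, -12) = -72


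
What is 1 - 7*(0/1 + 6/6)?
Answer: -6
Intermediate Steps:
1 - 7*(0/1 + 6/6) = 1 - 7*(0*1 + 6*(1/6)) = 1 - 7*(0 + 1) = 1 - 7*1 = 1 - 7 = -6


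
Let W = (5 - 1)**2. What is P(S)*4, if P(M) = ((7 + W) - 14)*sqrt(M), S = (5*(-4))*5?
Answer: 360*I ≈ 360.0*I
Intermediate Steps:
W = 16 (W = 4**2 = 16)
S = -100 (S = -20*5 = -100)
P(M) = 9*sqrt(M) (P(M) = ((7 + 16) - 14)*sqrt(M) = (23 - 14)*sqrt(M) = 9*sqrt(M))
P(S)*4 = (9*sqrt(-100))*4 = (9*(10*I))*4 = (90*I)*4 = 360*I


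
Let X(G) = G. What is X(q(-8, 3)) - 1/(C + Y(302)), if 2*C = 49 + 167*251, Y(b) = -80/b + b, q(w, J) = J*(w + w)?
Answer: -154271911/3213995 ≈ -48.000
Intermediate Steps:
q(w, J) = 2*J*w (q(w, J) = J*(2*w) = 2*J*w)
Y(b) = b - 80/b
C = 20983 (C = (49 + 167*251)/2 = (49 + 41917)/2 = (1/2)*41966 = 20983)
X(q(-8, 3)) - 1/(C + Y(302)) = 2*3*(-8) - 1/(20983 + (302 - 80/302)) = -48 - 1/(20983 + (302 - 80*1/302)) = -48 - 1/(20983 + (302 - 40/151)) = -48 - 1/(20983 + 45562/151) = -48 - 1/3213995/151 = -48 - 1*151/3213995 = -48 - 151/3213995 = -154271911/3213995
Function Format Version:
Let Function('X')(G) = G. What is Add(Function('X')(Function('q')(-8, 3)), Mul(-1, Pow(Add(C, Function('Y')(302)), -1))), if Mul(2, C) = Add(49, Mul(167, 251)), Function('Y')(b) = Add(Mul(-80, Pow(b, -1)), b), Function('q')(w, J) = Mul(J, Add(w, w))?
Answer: Rational(-154271911, 3213995) ≈ -48.000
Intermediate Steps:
Function('q')(w, J) = Mul(2, J, w) (Function('q')(w, J) = Mul(J, Mul(2, w)) = Mul(2, J, w))
Function('Y')(b) = Add(b, Mul(-80, Pow(b, -1)))
C = 20983 (C = Mul(Rational(1, 2), Add(49, Mul(167, 251))) = Mul(Rational(1, 2), Add(49, 41917)) = Mul(Rational(1, 2), 41966) = 20983)
Add(Function('X')(Function('q')(-8, 3)), Mul(-1, Pow(Add(C, Function('Y')(302)), -1))) = Add(Mul(2, 3, -8), Mul(-1, Pow(Add(20983, Add(302, Mul(-80, Pow(302, -1)))), -1))) = Add(-48, Mul(-1, Pow(Add(20983, Add(302, Mul(-80, Rational(1, 302)))), -1))) = Add(-48, Mul(-1, Pow(Add(20983, Add(302, Rational(-40, 151))), -1))) = Add(-48, Mul(-1, Pow(Add(20983, Rational(45562, 151)), -1))) = Add(-48, Mul(-1, Pow(Rational(3213995, 151), -1))) = Add(-48, Mul(-1, Rational(151, 3213995))) = Add(-48, Rational(-151, 3213995)) = Rational(-154271911, 3213995)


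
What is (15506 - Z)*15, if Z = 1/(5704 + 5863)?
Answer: 2690368515/11567 ≈ 2.3259e+5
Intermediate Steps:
Z = 1/11567 ≈ 8.6453e-5
(15506 - Z)*15 = (15506 - 1*1/11567)*15 = (15506 - 1/11567)*15 = (179357901/11567)*15 = 2690368515/11567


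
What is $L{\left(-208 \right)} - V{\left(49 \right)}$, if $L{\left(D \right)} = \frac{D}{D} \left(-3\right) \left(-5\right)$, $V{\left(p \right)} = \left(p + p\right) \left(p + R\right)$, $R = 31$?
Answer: $-7825$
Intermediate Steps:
$V{\left(p \right)} = 2 p \left(31 + p\right)$ ($V{\left(p \right)} = \left(p + p\right) \left(p + 31\right) = 2 p \left(31 + p\right)$)
$L{\left(D \right)} = 15$ ($L{\left(D \right)} = 1 \left(-3\right) \left(-5\right) = \left(-3\right) \left(-5\right) = 15$)
$L{\left(-208 \right)} - V{\left(49 \right)} = 15 - 2 \cdot 49 \left(31 + 49\right) = 15 - 2 \cdot 49 \cdot 80 = 15 - 7840 = -7825$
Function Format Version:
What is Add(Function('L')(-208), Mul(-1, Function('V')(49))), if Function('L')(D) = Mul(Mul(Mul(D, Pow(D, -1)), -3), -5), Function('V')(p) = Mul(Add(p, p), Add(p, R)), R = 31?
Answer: -7825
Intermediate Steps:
Function('V')(p) = Mul(2, p, Add(31, p)) (Function('V')(p) = Mul(Add(p, p), Add(p, 31)) = Mul(Mul(2, p), Add(31, p)) = Mul(2, p, Add(31, p)))
Function('L')(D) = 15 (Function('L')(D) = Mul(Mul(1, -3), -5) = Mul(-3, -5) = 15)
Add(Function('L')(-208), Mul(-1, Function('V')(49))) = Add(15, Mul(-1, Mul(2, 49, Add(31, 49)))) = Add(15, Mul(-1, Mul(2, 49, 80))) = Add(15, Mul(-1, 7840)) = Add(15, -7840) = -7825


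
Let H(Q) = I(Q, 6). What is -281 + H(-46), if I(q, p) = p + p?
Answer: -269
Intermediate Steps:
I(q, p) = 2*p
H(Q) = 12 (H(Q) = 2*6 = 12)
-281 + H(-46) = -281 + 12 = -269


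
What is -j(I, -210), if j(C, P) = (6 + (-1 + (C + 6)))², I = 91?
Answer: -10404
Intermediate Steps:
j(C, P) = (11 + C)² (j(C, P) = (6 + (-1 + (6 + C)))² = (6 + (5 + C))² = (11 + C)²)
-j(I, -210) = -(11 + 91)² = -1*102² = -1*10404 = -10404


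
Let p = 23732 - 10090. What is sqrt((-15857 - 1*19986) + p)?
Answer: 149*I ≈ 149.0*I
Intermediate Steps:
p = 13642
sqrt((-15857 - 1*19986) + p) = sqrt((-15857 - 1*19986) + 13642) = sqrt((-15857 - 19986) + 13642) = sqrt(-35843 + 13642) = sqrt(-22201) = 149*I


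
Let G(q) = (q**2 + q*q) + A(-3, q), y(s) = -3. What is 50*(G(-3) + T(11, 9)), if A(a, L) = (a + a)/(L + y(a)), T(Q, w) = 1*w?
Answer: 1400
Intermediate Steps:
T(Q, w) = w
A(a, L) = 2*a/(-3 + L) (A(a, L) = (a + a)/(L - 3) = (2*a)/(-3 + L) = 2*a/(-3 + L))
G(q) = -6/(-3 + q) + 2*q**2 (G(q) = (q**2 + q*q) + 2*(-3)/(-3 + q) = (q**2 + q**2) - 6/(-3 + q) = 2*q**2 - 6/(-3 + q) = -6/(-3 + q) + 2*q**2)
50*(G(-3) + T(11, 9)) = 50*(2*(-3 + (-3)**2*(-3 - 3))/(-3 - 3) + 9) = 50*(2*(-3 + 9*(-6))/(-6) + 9) = 50*(2*(-1/6)*(-3 - 54) + 9) = 50*(2*(-1/6)*(-57) + 9) = 50*(19 + 9) = 50*28 = 1400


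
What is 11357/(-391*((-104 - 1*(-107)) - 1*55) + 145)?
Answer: 11357/20477 ≈ 0.55462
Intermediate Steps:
11357/(-391*((-104 - 1*(-107)) - 1*55) + 145) = 11357/(-391*((-104 + 107) - 55) + 145) = 11357/(-391*(3 - 55) + 145) = 11357/(-391*(-52) + 145) = 11357/(20332 + 145) = 11357/20477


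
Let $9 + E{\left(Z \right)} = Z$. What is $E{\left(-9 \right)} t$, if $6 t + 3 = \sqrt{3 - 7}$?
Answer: $9 - 6 i \approx 9.0 - 6.0 i$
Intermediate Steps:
$E{\left(Z \right)} = -9 + Z$
$t = - \frac{1}{2} + \frac{i}{3}$ ($t = - \frac{1}{2} + \frac{\sqrt{3 - 7}}{6} = - \frac{1}{2} + \frac{\sqrt{-4}}{6} = - \frac{1}{2} + \frac{2 i}{6} = - \frac{1}{2} + \frac{i}{3} \approx -0.5 + 0.33333 i$)
$E{\left(-9 \right)} t = \left(-9 - 9\right) \left(- \frac{1}{2} + \frac{i}{3}\right) = - 18 \left(- \frac{1}{2} + \frac{i}{3}\right) = 9 - 6 i$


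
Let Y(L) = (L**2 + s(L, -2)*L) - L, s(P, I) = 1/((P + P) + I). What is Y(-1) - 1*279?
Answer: -1107/4 ≈ -276.75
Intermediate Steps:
s(P, I) = 1/(I + 2*P) (s(P, I) = 1/(2*P + I) = 1/(I + 2*P))
Y(L) = L**2 - L + L/(-2 + 2*L) (Y(L) = (L**2 + L/(-2 + 2*L)) - L = L**2 - L + L/(-2 + 2*L))
Y(-1) - 1*279 = (1/2)*(-1)*(1 + 2*(-1 - 1)**2)/(-1 - 1) - 1*279 = (1/2)*(-1)*(1 + 2*(-2)**2)/(-2) - 279 = (1/2)*(-1)*(-1/2)*(1 + 2*4) - 279 = (1/2)*(-1)*(-1/2)*(1 + 8) - 279 = (1/2)*(-1)*(-1/2)*9 - 279 = 9/4 - 279 = -1107/4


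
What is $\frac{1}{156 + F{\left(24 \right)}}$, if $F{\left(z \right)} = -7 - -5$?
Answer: $\frac{1}{154} \approx 0.0064935$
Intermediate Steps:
$F{\left(z \right)} = -2$ ($F{\left(z \right)} = -7 + 5 = -2$)
$\frac{1}{156 + F{\left(24 \right)}} = \frac{1}{156 - 2} = \frac{1}{154}$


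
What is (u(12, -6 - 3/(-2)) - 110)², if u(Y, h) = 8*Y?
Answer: 196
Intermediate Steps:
(u(12, -6 - 3/(-2)) - 110)² = (8*12 - 110)² = (96 - 110)² = (-14)² = 196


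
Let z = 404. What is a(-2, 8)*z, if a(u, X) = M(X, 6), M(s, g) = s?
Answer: 3232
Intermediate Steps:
a(u, X) = X
a(-2, 8)*z = 8*404 = 3232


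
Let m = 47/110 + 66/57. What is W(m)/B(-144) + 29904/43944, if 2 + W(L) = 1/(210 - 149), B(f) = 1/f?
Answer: 31979350/111691 ≈ 286.32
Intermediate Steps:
m = 3313/2090 (m = 47*(1/110) + 66*(1/57) = 47/110 + 22/19 = 3313/2090 ≈ 1.5852)
W(L) = -121/61 (W(L) = -2 + 1/(210 - 149) = -2 + 1/61 = -121/61)
W(m)/B(-144) + 29904/43944 = -121/(61*(1/(-144))) + 29904/43944 = -121/(61*(-1/144)) + 29904*(1/43944) = -121/61*(-144) + 1246/1831 = 17424/61 + 1246/1831 = 31979350/111691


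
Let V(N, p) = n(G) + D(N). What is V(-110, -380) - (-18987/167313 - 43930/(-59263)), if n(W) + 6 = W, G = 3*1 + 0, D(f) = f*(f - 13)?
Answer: 44706780723868/3305156773 ≈ 13526.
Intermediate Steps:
D(f) = f*(-13 + f)
G = 3 (G = 3 + 0 = 3)
n(W) = -6 + W
V(N, p) = -3 + N*(-13 + N) (V(N, p) = (-6 + 3) + N*(-13 + N) = -3 + N*(-13 + N))
V(-110, -380) - (-18987/167313 - 43930/(-59263)) = (-3 - 110*(-13 - 110)) - (-18987/167313 - 43930/(-59263)) = (-3 - 110*(-123)) - (-18987*1/167313 - 43930*(-1/59263)) = (-3 + 13530) - (-6329/55771 + 43930/59263) = 13527 - 1*2074944503/3305156773 = 13527 - 2074944503/3305156773 = 44706780723868/3305156773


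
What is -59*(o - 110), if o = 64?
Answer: 2714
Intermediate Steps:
-59*(o - 110) = -59*(64 - 110) = -59*(-46) = 2714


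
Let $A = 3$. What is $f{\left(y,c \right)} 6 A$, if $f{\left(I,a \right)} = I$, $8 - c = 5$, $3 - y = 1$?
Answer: $36$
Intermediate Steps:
$y = 2$ ($y = 3 - 1 = 2$)
$c = 3$ ($c = 8 - 5 = 3$)
$f{\left(y,c \right)} 6 A = 2 \cdot 6 \cdot 3 = 12 \cdot 3 = 36$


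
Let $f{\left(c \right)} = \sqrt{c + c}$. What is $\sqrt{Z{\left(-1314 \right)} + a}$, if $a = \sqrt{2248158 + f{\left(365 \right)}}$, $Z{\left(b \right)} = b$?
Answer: $\sqrt{-1314 + \sqrt{2248158 + \sqrt{730}}} \approx 13.616$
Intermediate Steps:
$f{\left(c \right)} = \sqrt{2} \sqrt{c}$ ($f{\left(c \right)} = \sqrt{2 c} = \sqrt{2} \sqrt{c}$)
$a = \sqrt{2248158 + \sqrt{730}}$ ($a = \sqrt{2248158 + \sqrt{2} \sqrt{365}} = \sqrt{2248158 + \sqrt{730}} \approx 1499.4$)
$\sqrt{Z{\left(-1314 \right)} + a} = \sqrt{-1314 + \sqrt{2248158 + \sqrt{730}}}$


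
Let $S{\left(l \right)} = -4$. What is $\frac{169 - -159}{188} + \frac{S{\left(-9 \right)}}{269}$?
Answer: $\frac{21870}{12643} \approx 1.7298$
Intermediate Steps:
$\frac{169 - -159}{188} + \frac{S{\left(-9 \right)}}{269} = \frac{169 - -159}{188} - \frac{4}{269} = \left(169 + 159\right) \frac{1}{188} - \frac{4}{269} = 328 \cdot \frac{1}{188} - \frac{4}{269} = \frac{82}{47} - \frac{4}{269} = \frac{21870}{12643}$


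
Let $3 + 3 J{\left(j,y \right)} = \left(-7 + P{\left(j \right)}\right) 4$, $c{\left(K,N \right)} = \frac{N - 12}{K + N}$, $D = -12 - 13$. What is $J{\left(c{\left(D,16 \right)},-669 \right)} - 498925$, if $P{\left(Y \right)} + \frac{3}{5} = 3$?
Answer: $- \frac{7483982}{15} \approx -4.9893 \cdot 10^{5}$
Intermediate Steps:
$P{\left(Y \right)} = \frac{12}{5}$ ($P{\left(Y \right)} = - \frac{3}{5} + 3 = \frac{12}{5}$)
$D = -25$
$c{\left(K,N \right)} = \frac{-12 + N}{K + N}$
$J{\left(j,y \right)} = - \frac{107}{15}$ ($J{\left(j,y \right)} = -1 + \frac{\left(-7 + \frac{12}{5}\right) 4}{3} = -1 + \frac{\left(- \frac{23}{5}\right) 4}{3} = -1 + \frac{1}{3} \left(- \frac{92}{5}\right) = -1 - \frac{92}{15} = - \frac{107}{15}$)
$J{\left(c{\left(D,16 \right)},-669 \right)} - 498925 = - \frac{107}{15} - 498925 = - \frac{7483982}{15}$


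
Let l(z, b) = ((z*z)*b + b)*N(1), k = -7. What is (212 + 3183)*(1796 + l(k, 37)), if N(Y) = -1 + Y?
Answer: 6097420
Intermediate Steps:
l(z, b) = 0 (l(z, b) = ((z*z)*b + b)*(-1 + 1) = (z**2*b + b)*0 = (b*z**2 + b)*0 = (b + b*z**2)*0 = 0)
(212 + 3183)*(1796 + l(k, 37)) = (212 + 3183)*(1796 + 0) = 3395*1796 = 6097420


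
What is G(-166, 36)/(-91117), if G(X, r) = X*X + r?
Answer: -27592/91117 ≈ -0.30282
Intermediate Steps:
G(X, r) = r + X² (G(X, r) = X² + r = r + X²)
G(-166, 36)/(-91117) = (36 + (-166)²)/(-91117) = (36 + 27556)*(-1/91117) = 27592*(-1/91117) = -27592/91117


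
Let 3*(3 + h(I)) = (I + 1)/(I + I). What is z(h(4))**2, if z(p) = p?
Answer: 4489/576 ≈ 7.7934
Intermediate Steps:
h(I) = -3 + (1 + I)/(6*I) (h(I) = -3 + ((I + 1)/(I + I))/3 = -3 + ((1 + I)/((2*I)))/3 = -3 + ((1 + I)*(1/(2*I)))/3 = -3 + ((1 + I)/(2*I))/3 = -3 + (1 + I)/(6*I))
z(h(4))**2 = ((1/6)*(1 - 17*4)/4)**2 = ((1/6)*(1/4)*(1 - 68))**2 = ((1/6)*(1/4)*(-67))**2 = (-67/24)**2 = 4489/576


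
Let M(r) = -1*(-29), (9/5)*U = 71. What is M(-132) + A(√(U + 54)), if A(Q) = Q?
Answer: 116/3 ≈ 38.667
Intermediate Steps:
U = 355/9 (U = (5/9)*71 = 355/9 ≈ 39.444)
M(r) = 29
M(-132) + A(√(U + 54)) = 29 + √(355/9 + 54) = 29 + √(841/9) = 29 + 29/3 = 116/3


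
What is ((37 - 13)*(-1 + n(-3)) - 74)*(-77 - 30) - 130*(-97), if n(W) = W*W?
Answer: -16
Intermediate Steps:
n(W) = W²
((37 - 13)*(-1 + n(-3)) - 74)*(-77 - 30) - 130*(-97) = ((37 - 13)*(-1 + (-3)²) - 74)*(-77 - 30) - 130*(-97) = (24*(-1 + 9) - 74)*(-107) + 12610 = (24*8 - 74)*(-107) + 12610 = (192 - 74)*(-107) + 12610 = 118*(-107) + 12610 = -12626 + 12610 = -16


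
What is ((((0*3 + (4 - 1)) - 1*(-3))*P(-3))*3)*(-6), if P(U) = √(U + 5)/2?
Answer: -54*√2 ≈ -76.368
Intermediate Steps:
P(U) = √(5 + U)/2 (P(U) = √(5 + U)*(½) = √(5 + U)/2)
((((0*3 + (4 - 1)) - 1*(-3))*P(-3))*3)*(-6) = ((((0*3 + (4 - 1)) - 1*(-3))*(√(5 - 3)/2))*3)*(-6) = ((((0 + 3) + 3)*(√2/2))*3)*(-6) = (((3 + 3)*(√2/2))*3)*(-6) = ((6*(√2/2))*3)*(-6) = ((3*√2)*3)*(-6) = (9*√2)*(-6) = -54*√2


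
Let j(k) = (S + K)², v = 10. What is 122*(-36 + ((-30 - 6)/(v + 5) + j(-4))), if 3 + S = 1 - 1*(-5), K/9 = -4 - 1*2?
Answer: 1563186/5 ≈ 3.1264e+5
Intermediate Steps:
K = -54 (K = 9*(-4 - 1*2) = 9*(-4 - 2) = 9*(-6) = -54)
S = 3 (S = -3 + (1 - 1*(-5)) = -3 + (1 + 5) = -3 + 6 = 3)
j(k) = 2601 (j(k) = (3 - 54)² = (-51)² = 2601)
122*(-36 + ((-30 - 6)/(v + 5) + j(-4))) = 122*(-36 + ((-30 - 6)/(10 + 5) + 2601)) = 122*(-36 + (-36/15 + 2601)) = 122*(-36 + (-36*1/15 + 2601)) = 122*(-36 + (-12/5 + 2601)) = 122*(-36 + 12993/5) = 122*(12813/5) = 1563186/5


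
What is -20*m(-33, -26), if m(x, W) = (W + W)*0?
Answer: 0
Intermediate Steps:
m(x, W) = 0 (m(x, W) = (2*W)*0 = 0)
-20*m(-33, -26) = -20*0 = 0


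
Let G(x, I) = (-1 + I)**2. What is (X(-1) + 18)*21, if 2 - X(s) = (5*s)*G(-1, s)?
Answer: 840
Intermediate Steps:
X(s) = 2 - 5*s*(-1 + s)**2
(X(-1) + 18)*21 = ((2 - 5*(-1)*(-1 - 1)**2) + 18)*21 = ((2 - 5*(-1)*(-2)**2) + 18)*21 = ((2 - 5*(-1)*4) + 18)*21 = ((2 + 20) + 18)*21 = (22 + 18)*21 = 40*21 = 840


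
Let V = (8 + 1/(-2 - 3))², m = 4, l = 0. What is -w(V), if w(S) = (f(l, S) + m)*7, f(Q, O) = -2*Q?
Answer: -28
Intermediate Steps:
V = 1521/25 (V = (8 + 1/(-5))² = (8 - ⅕)² = (39/5)² = 1521/25 ≈ 60.840)
w(S) = 28 (w(S) = (-2*0 + 4)*7 = (0 + 4)*7 = 4*7 = 28)
-w(V) = -1*28 = -28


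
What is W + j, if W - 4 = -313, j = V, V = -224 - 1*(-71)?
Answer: -462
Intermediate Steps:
V = -153 (V = -224 + 71 = -153)
j = -153
W = -309 (W = 4 - 313 = -309)
W + j = -309 - 153 = -462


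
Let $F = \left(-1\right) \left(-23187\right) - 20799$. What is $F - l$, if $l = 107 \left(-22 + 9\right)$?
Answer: $3779$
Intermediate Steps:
$l = -1391$ ($l = 107 \left(-13\right) = -1391$)
$F = 2388$ ($F = 23187 - 20799 = 2388$)
$F - l = 2388 - -1391 = 2388 + 1391 = 3779$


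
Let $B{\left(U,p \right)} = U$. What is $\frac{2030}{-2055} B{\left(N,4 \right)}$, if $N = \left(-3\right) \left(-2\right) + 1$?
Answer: $- \frac{2842}{411} \approx -6.9148$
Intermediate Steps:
$N = 7$ ($N = 6 + 1 = 7$)
$\frac{2030}{-2055} B{\left(N,4 \right)} = \frac{2030}{-2055} \cdot 7 = 2030 \left(- \frac{1}{2055}\right) 7 = \left(- \frac{406}{411}\right) 7 = - \frac{2842}{411}$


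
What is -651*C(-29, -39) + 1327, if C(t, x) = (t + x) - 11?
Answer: 52756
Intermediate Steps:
C(t, x) = -11 + t + x
-651*C(-29, -39) + 1327 = -651*(-11 - 29 - 39) + 1327 = -651*(-79) + 1327 = 51429 + 1327 = 52756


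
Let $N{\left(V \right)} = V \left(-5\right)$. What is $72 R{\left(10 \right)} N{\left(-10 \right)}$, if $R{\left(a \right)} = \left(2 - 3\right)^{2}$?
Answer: $3600$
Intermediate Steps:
$R{\left(a \right)} = 1$ ($R{\left(a \right)} = \left(-1\right)^{2} = 1$)
$N{\left(V \right)} = - 5 V$
$72 R{\left(10 \right)} N{\left(-10 \right)} = 72 \cdot 1 \left(\left(-5\right) \left(-10\right)\right) = 72 \cdot 50 = 3600$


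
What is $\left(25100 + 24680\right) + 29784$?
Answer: $79564$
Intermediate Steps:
$\left(25100 + 24680\right) + 29784 = 49780 + 29784 = 79564$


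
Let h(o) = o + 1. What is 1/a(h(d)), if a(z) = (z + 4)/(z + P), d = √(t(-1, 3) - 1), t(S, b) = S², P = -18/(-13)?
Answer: 31/65 ≈ 0.47692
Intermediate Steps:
P = 18/13 (P = -18*(-1/13) = 18/13 ≈ 1.3846)
d = 0 (d = √((-1)² - 1) = √(1 - 1) = √0 = 0)
h(o) = 1 + o
a(z) = (4 + z)/(18/13 + z) (a(z) = (z + 4)/(z + 18/13) = (4 + z)/(18/13 + z))
1/a(h(d)) = 1/(13*(4 + (1 + 0))/(18 + 13*(1 + 0))) = 1/(13*(4 + 1)/(18 + 13*1)) = 1/(13*5/(18 + 13)) = 1/(13*5/31) = 1/(13*(1/31)*5) = 1/(65/31) = 31/65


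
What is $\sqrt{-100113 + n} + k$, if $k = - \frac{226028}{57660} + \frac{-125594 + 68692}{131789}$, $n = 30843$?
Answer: $- \frac{8267243353}{1899738435} + i \sqrt{69270} \approx -4.3518 + 263.19 i$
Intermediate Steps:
$k = - \frac{8267243353}{1899738435}$ ($k = \left(-226028\right) \frac{1}{57660} - \frac{56902}{131789} = - \frac{56507}{14415} - \frac{56902}{131789} = - \frac{8267243353}{1899738435} \approx -4.3518$)
$\sqrt{-100113 + n} + k = \sqrt{-100113 + 30843} - \frac{8267243353}{1899738435} = \sqrt{-69270} - \frac{8267243353}{1899738435} = i \sqrt{69270} - \frac{8267243353}{1899738435} = - \frac{8267243353}{1899738435} + i \sqrt{69270}$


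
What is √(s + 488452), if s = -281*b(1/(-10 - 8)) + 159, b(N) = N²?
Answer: √158309683/18 ≈ 699.01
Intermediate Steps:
s = 51235/324 (s = -281/(-10 - 8)² + 159 = -281*(1/(-18))² + 159 = -281*(-1/18)² + 159 = -281*1/324 + 159 = -281/324 + 159 = 51235/324 ≈ 158.13)
√(s + 488452) = √(51235/324 + 488452) = √(158309683/324) = √158309683/18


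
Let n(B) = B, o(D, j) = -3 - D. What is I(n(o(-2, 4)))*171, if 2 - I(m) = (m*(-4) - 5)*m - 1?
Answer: 342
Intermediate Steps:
I(m) = 3 - m*(-5 - 4*m) (I(m) = 2 - ((m*(-4) - 5)*m - 1) = 2 - ((-4*m - 5)*m - 1) = 2 - ((-5 - 4*m)*m - 1) = 2 - (m*(-5 - 4*m) - 1) = 2 - (-1 + m*(-5 - 4*m)) = 2 + (1 - m*(-5 - 4*m)) = 3 - m*(-5 - 4*m))
I(n(o(-2, 4)))*171 = (3 + 4*(-3 - 1*(-2))**2 + 5*(-3 - 1*(-2)))*171 = (3 + 4*(-3 + 2)**2 + 5*(-3 + 2))*171 = (3 + 4*(-1)**2 + 5*(-1))*171 = (3 + 4*1 - 5)*171 = (3 + 4 - 5)*171 = 2*171 = 342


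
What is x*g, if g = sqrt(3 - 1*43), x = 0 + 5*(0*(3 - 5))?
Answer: 0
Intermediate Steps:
x = 0 (x = 0 + 5*(0*(-2)) = 0 + 5*0 = 0 + 0 = 0)
g = 2*I*sqrt(10) (g = sqrt(3 - 43) = sqrt(-40) = 2*I*sqrt(10) ≈ 6.3246*I)
x*g = 0*(2*I*sqrt(10)) = 0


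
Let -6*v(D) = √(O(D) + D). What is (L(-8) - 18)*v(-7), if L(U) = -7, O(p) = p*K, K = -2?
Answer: 25*√7/6 ≈ 11.024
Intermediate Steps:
O(p) = -2*p (O(p) = p*(-2) = -2*p)
v(D) = -√(-D)/6 (v(D) = -√(-2*D + D)/6 = -√(-D)/6)
(L(-8) - 18)*v(-7) = (-7 - 18)*(-√7/6) = -(-25)*√7/6 = 25*√7/6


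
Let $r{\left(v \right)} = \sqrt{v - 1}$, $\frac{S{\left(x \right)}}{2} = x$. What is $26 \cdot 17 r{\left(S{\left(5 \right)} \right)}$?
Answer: $1326$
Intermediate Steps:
$S{\left(x \right)} = 2 x$
$r{\left(v \right)} = \sqrt{-1 + v}$
$26 \cdot 17 r{\left(S{\left(5 \right)} \right)} = 26 \cdot 17 \sqrt{-1 + 2 \cdot 5} = 442 \sqrt{-1 + 10} = 442 \sqrt{9} = 442 \cdot 3 = 1326$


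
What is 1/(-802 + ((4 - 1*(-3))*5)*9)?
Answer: -1/487 ≈ -0.0020534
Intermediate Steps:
1/(-802 + ((4 - 1*(-3))*5)*9) = 1/(-802 + ((4 + 3)*5)*9) = 1/(-802 + (7*5)*9) = 1/(-802 + 35*9) = 1/(-802 + 315) = 1/(-487) = -1/487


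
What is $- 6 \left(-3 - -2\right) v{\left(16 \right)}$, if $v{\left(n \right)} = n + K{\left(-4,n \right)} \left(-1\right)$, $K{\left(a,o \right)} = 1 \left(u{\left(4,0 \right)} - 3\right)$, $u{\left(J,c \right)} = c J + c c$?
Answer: $114$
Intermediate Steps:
$u{\left(J,c \right)} = c^{2} + J c$ ($u{\left(J,c \right)} = J c + c^{2} = c^{2} + J c$)
$K{\left(a,o \right)} = -3$ ($K{\left(a,o \right)} = 1 \left(0 \left(4 + 0\right) - 3\right) = 1 \left(0 \cdot 4 - 3\right) = 1 \left(0 - 3\right) = 1 \left(-3\right) = -3$)
$v{\left(n \right)} = 3 + n$ ($v{\left(n \right)} = n - -3 = n + 3 = 3 + n$)
$- 6 \left(-3 - -2\right) v{\left(16 \right)} = - 6 \left(-3 - -2\right) \left(3 + 16\right) = - 6 \left(-3 + \left(-2 + 4\right)\right) 19 = - 6 \left(-3 + 2\right) 19 = \left(-6\right) \left(-1\right) 19 = 6 \cdot 19 = 114$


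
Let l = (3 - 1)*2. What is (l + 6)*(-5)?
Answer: -50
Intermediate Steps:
l = 4 (l = 2*2 = 4)
(l + 6)*(-5) = (4 + 6)*(-5) = 10*(-5) = -50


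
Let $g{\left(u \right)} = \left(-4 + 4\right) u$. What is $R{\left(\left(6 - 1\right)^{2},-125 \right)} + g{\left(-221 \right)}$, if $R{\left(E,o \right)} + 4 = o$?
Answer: $-129$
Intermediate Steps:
$R{\left(E,o \right)} = -4 + o$
$g{\left(u \right)} = 0$ ($g{\left(u \right)} = 0 u = 0$)
$R{\left(\left(6 - 1\right)^{2},-125 \right)} + g{\left(-221 \right)} = \left(-4 - 125\right) + 0 = -129 + 0 = -129$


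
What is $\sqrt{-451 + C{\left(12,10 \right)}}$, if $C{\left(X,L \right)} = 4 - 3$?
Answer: $15 i \sqrt{2} \approx 21.213 i$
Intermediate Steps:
$C{\left(X,L \right)} = 1$ ($C{\left(X,L \right)} = 4 - 3 = 1$)
$\sqrt{-451 + C{\left(12,10 \right)}} = \sqrt{-451 + 1} = \sqrt{-450} = 15 i \sqrt{2}$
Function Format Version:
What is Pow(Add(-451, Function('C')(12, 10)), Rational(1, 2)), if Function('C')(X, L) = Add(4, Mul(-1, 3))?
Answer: Mul(15, I, Pow(2, Rational(1, 2))) ≈ Mul(21.213, I)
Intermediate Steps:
Function('C')(X, L) = 1 (Function('C')(X, L) = Add(4, -3) = 1)
Pow(Add(-451, Function('C')(12, 10)), Rational(1, 2)) = Pow(Add(-451, 1), Rational(1, 2)) = Pow(-450, Rational(1, 2)) = Mul(15, I, Pow(2, Rational(1, 2)))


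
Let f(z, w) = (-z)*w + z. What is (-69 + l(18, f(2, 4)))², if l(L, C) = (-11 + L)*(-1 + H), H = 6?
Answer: 1156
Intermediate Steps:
f(z, w) = z - w*z (f(z, w) = -w*z + z = z - w*z)
l(L, C) = -55 + 5*L (l(L, C) = (-11 + L)*(-1 + 6) = (-11 + L)*5 = -55 + 5*L)
(-69 + l(18, f(2, 4)))² = (-69 + (-55 + 5*18))² = (-69 + (-55 + 90))² = (-69 + 35)² = (-34)² = 1156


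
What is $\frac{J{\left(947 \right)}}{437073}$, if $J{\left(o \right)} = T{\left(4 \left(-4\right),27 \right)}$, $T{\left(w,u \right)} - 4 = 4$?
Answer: $\frac{8}{437073} \approx 1.8304 \cdot 10^{-5}$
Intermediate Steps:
$T{\left(w,u \right)} = 8$ ($T{\left(w,u \right)} = 4 + 4 = 8$)
$J{\left(o \right)} = 8$
$\frac{J{\left(947 \right)}}{437073} = \frac{8}{437073}$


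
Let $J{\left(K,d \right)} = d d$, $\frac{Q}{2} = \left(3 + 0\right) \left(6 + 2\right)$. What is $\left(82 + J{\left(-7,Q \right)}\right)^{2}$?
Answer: $5692996$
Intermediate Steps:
$Q = 48$ ($Q = 2 \left(3 + 0\right) \left(6 + 2\right) = 2 \cdot 3 \cdot 8 = 2 \cdot 24 = 48$)
$J{\left(K,d \right)} = d^{2}$
$\left(82 + J{\left(-7,Q \right)}\right)^{2} = \left(82 + 48^{2}\right)^{2} = \left(82 + 2304\right)^{2} = 2386^{2} = 5692996$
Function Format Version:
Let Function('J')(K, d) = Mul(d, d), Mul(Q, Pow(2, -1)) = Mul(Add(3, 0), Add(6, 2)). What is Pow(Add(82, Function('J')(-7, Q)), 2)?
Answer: 5692996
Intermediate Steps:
Q = 48 (Q = Mul(2, Mul(Add(3, 0), Add(6, 2))) = Mul(2, Mul(3, 8)) = Mul(2, 24) = 48)
Function('J')(K, d) = Pow(d, 2)
Pow(Add(82, Function('J')(-7, Q)), 2) = Pow(Add(82, Pow(48, 2)), 2) = Pow(Add(82, 2304), 2) = Pow(2386, 2) = 5692996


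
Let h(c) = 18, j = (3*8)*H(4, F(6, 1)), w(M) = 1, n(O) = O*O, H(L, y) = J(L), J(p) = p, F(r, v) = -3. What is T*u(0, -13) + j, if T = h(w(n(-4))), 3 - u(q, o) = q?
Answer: 150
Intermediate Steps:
u(q, o) = 3 - q
H(L, y) = L
n(O) = O²
j = 96 (j = (3*8)*4 = 24*4 = 96)
T = 18
T*u(0, -13) + j = 18*(3 - 1*0) + 96 = 18*(3 + 0) + 96 = 18*3 + 96 = 54 + 96 = 150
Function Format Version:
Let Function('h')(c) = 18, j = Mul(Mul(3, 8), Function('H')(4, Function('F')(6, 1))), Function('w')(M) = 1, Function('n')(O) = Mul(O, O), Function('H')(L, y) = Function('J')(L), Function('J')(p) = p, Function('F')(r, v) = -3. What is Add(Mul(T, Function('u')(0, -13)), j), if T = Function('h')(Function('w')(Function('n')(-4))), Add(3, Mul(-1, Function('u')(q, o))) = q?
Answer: 150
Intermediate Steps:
Function('u')(q, o) = Add(3, Mul(-1, q))
Function('H')(L, y) = L
Function('n')(O) = Pow(O, 2)
j = 96 (j = Mul(Mul(3, 8), 4) = Mul(24, 4) = 96)
T = 18
Add(Mul(T, Function('u')(0, -13)), j) = Add(Mul(18, Add(3, Mul(-1, 0))), 96) = Add(Mul(18, Add(3, 0)), 96) = Add(Mul(18, 3), 96) = Add(54, 96) = 150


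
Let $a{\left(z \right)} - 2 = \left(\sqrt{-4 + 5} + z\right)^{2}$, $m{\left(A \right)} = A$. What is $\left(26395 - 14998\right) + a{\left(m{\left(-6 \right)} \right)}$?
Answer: $11424$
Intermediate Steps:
$a{\left(z \right)} = 2 + \left(1 + z\right)^{2}$ ($a{\left(z \right)} = 2 + \left(\sqrt{-4 + 5} + z\right)^{2} = 2 + \left(\sqrt{1} + z\right)^{2} = 2 + \left(1 + z\right)^{2}$)
$\left(26395 - 14998\right) + a{\left(m{\left(-6 \right)} \right)} = \left(26395 - 14998\right) + \left(2 + \left(1 - 6\right)^{2}\right) = 11397 + \left(2 + \left(-5\right)^{2}\right) = 11397 + \left(2 + 25\right) = 11397 + 27 = 11424$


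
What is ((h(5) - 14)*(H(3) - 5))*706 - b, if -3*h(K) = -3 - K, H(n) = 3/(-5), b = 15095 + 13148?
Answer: 248467/15 ≈ 16564.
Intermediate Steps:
b = 28243
H(n) = -⅗ (H(n) = 3*(-⅕) = -⅗)
h(K) = 1 + K/3 (h(K) = -(-3 - K)/3 = 1 + K/3)
((h(5) - 14)*(H(3) - 5))*706 - b = (((1 + (⅓)*5) - 14)*(-⅗ - 5))*706 - 1*28243 = (((1 + 5/3) - 14)*(-28/5))*706 - 28243 = ((8/3 - 14)*(-28/5))*706 - 28243 = -34/3*(-28/5)*706 - 28243 = (952/15)*706 - 28243 = 672112/15 - 28243 = 248467/15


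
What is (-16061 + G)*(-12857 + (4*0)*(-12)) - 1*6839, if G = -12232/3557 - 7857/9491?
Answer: 6972829436290983/33759487 ≈ 2.0654e+8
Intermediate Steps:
G = -144041261/33759487 (G = -12232*1/3557 - 7857*1/9491 = -12232/3557 - 7857/9491 = -144041261/33759487 ≈ -4.2667)
(-16061 + G)*(-12857 + (4*0)*(-12)) - 1*6839 = (-16061 - 144041261/33759487)*(-12857 + (4*0)*(-12)) - 1*6839 = -542355161968*(-12857 + 0*(-12))/33759487 - 6839 = -542355161968*(-12857 + 0)/33759487 - 6839 = -542355161968/33759487*(-12857) - 6839 = 6973060317422576/33759487 - 6839 = 6972829436290983/33759487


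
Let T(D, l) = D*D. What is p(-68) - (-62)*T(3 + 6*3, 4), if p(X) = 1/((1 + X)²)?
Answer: 122738239/4489 ≈ 27342.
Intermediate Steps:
T(D, l) = D²
p(X) = (1 + X)⁻²
p(-68) - (-62)*T(3 + 6*3, 4) = (1 - 68)⁻² - (-62)*(3 + 6*3)² = (-67)⁻² - (-62)*(3 + 18)² = 1/4489 - (-62)*21² = 1/4489 - (-62)*441 = 1/4489 - 1*(-27342) = 1/4489 + 27342 = 122738239/4489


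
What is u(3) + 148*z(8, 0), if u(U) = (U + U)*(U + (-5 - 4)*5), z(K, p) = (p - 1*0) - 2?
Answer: -548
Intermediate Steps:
z(K, p) = -2 + p (z(K, p) = (p + 0) - 2 = p - 2 = -2 + p)
u(U) = 2*U*(-45 + U) (u(U) = (2*U)*(U - 9*5) = (2*U)*(U - 45) = (2*U)*(-45 + U) = 2*U*(-45 + U))
u(3) + 148*z(8, 0) = 2*3*(-45 + 3) + 148*(-2 + 0) = 2*3*(-42) + 148*(-2) = -252 - 296 = -548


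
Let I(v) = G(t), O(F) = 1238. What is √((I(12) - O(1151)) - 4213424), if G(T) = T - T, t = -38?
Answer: I*√4214662 ≈ 2053.0*I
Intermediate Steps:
G(T) = 0
I(v) = 0
√((I(12) - O(1151)) - 4213424) = √((0 - 1*1238) - 4213424) = √((0 - 1238) - 4213424) = √(-1238 - 4213424) = √(-4214662) = I*√4214662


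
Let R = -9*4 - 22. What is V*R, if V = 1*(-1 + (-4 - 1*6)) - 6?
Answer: 986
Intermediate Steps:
V = -17 (V = 1*(-1 + (-4 - 6)) - 6 = 1*(-1 - 10) - 6 = 1*(-11) - 6 = -11 - 6 = -17)
R = -58 (R = -36 - 22 = -58)
V*R = -17*(-58) = 986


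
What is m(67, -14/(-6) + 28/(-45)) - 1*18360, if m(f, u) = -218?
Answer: -18578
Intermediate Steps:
m(67, -14/(-6) + 28/(-45)) - 1*18360 = -218 - 1*18360 = -218 - 18360 = -18578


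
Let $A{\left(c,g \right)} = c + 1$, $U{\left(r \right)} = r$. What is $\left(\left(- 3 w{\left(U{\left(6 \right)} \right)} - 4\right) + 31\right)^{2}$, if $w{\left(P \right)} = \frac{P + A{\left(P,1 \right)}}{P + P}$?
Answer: $\frac{9025}{16} \approx 564.06$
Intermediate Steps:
$A{\left(c,g \right)} = 1 + c$
$w{\left(P \right)} = \frac{1 + 2 P}{2 P}$ ($w{\left(P \right)} = \frac{P + \left(1 + P\right)}{P + P} = \frac{1 + 2 P}{2 P}$)
$\left(\left(- 3 w{\left(U{\left(6 \right)} \right)} - 4\right) + 31\right)^{2} = \left(\left(- 3 \frac{\frac{1}{2} + 6}{6} - 4\right) + 31\right)^{2} = \left(\left(- 3 \cdot \frac{1}{6} \cdot \frac{13}{2} - 4\right) + 31\right)^{2} = \left(\left(\left(-3\right) \frac{13}{12} - 4\right) + 31\right)^{2} = \left(\left(- \frac{13}{4} - 4\right) + 31\right)^{2} = \left(- \frac{29}{4} + 31\right)^{2} = \left(\frac{95}{4}\right)^{2} = \frac{9025}{16}$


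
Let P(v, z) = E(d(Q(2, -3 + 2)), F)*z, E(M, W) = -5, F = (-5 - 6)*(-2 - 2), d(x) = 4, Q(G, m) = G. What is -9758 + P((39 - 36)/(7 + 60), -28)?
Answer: -9618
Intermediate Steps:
F = 44 (F = -11*(-4) = 44)
P(v, z) = -5*z
-9758 + P((39 - 36)/(7 + 60), -28) = -9758 - 5*(-28) = -9758 + 140 = -9618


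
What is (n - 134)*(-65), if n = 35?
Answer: 6435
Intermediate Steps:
(n - 134)*(-65) = (35 - 134)*(-65) = -99*(-65) = 6435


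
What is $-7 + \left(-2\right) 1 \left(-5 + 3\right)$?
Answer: $-3$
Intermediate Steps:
$-7 + \left(-2\right) 1 \left(-5 + 3\right) = -7 - -4 = -7 + 4 = -3$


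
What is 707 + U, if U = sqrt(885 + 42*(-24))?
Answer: 707 + I*sqrt(123) ≈ 707.0 + 11.091*I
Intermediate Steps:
U = I*sqrt(123) (U = sqrt(885 - 1008) = sqrt(-123) = I*sqrt(123) ≈ 11.091*I)
707 + U = 707 + I*sqrt(123)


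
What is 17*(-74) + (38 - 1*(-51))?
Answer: -1169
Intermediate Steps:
17*(-74) + (38 - 1*(-51)) = -1258 + (38 + 51) = -1258 + 89 = -1169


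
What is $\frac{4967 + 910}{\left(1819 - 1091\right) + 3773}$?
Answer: $\frac{5877}{4501} \approx 1.3057$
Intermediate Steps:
$\frac{4967 + 910}{\left(1819 - 1091\right) + 3773} = \frac{5877}{728 + 3773} = \frac{5877}{4501}$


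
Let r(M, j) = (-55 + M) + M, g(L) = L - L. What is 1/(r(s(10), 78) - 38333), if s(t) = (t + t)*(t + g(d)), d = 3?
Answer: -1/37988 ≈ -2.6324e-5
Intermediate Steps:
g(L) = 0
s(t) = 2*t**2 (s(t) = (t + t)*(t + 0) = (2*t)*t = 2*t**2)
r(M, j) = -55 + 2*M
1/(r(s(10), 78) - 38333) = 1/((-55 + 2*(2*10**2)) - 38333) = 1/((-55 + 2*(2*100)) - 38333) = 1/((-55 + 2*200) - 38333) = 1/((-55 + 400) - 38333) = 1/(345 - 38333) = 1/(-37988) = -1/37988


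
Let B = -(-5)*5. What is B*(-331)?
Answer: -8275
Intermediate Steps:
B = 25 (B = -1*(-25) = 25)
B*(-331) = 25*(-331) = -8275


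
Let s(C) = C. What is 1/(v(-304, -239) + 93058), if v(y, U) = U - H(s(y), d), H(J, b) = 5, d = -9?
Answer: 1/92814 ≈ 1.0774e-5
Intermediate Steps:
v(y, U) = -5 + U (v(y, U) = U - 1*5 = U - 5 = -5 + U)
1/(v(-304, -239) + 93058) = 1/((-5 - 239) + 93058) = 1/(-244 + 93058) = 1/92814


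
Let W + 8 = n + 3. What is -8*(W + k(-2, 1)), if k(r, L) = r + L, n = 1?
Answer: 40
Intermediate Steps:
W = -4 (W = -8 + (1 + 3) = -8 + 4 = -4)
k(r, L) = L + r
-8*(W + k(-2, 1)) = -8*(-4 + (1 - 2)) = -8*(-4 - 1) = -8*(-5) = 40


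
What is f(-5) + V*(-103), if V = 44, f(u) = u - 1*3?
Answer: -4540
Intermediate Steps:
f(u) = -3 + u (f(u) = u - 3 = -3 + u)
f(-5) + V*(-103) = (-3 - 5) + 44*(-103) = -8 - 4532 = -4540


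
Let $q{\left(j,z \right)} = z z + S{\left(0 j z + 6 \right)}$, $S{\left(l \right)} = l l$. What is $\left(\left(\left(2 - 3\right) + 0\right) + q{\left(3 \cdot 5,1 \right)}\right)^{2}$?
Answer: $1296$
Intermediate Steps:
$S{\left(l \right)} = l^{2}$
$q{\left(j,z \right)} = 36 + z^{2}$ ($q{\left(j,z \right)} = z z + \left(0 j z + 6\right)^{2} = z^{2} + \left(0 z + 6\right)^{2} = z^{2} + \left(0 + 6\right)^{2} = z^{2} + 6^{2} = z^{2} + 36 = 36 + z^{2}$)
$\left(\left(\left(2 - 3\right) + 0\right) + q{\left(3 \cdot 5,1 \right)}\right)^{2} = \left(\left(\left(2 - 3\right) + 0\right) + \left(36 + 1^{2}\right)\right)^{2} = \left(\left(-1 + 0\right) + \left(36 + 1\right)\right)^{2} = \left(-1 + 37\right)^{2} = 36^{2} = 1296$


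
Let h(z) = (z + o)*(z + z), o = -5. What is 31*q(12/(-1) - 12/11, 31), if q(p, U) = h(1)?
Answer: -248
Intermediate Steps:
h(z) = 2*z*(-5 + z) (h(z) = (z - 5)*(z + z) = (-5 + z)*(2*z) = 2*z*(-5 + z))
q(p, U) = -8 (q(p, U) = 2*1*(-5 + 1) = 2*1*(-4) = -8)
31*q(12/(-1) - 12/11, 31) = 31*(-8) = -248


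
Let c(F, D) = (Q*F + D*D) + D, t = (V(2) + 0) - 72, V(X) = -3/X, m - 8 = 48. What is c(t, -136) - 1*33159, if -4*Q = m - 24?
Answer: -14211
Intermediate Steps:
m = 56 (m = 8 + 48 = 56)
t = -147/2 (t = (-3/2 + 0) - 72 = -3/2 - 72 = -147/2 ≈ -73.500)
Q = -8 (Q = -(56 - 24)/4 = -¼*32 = -8)
c(F, D) = D + D² - 8*F (c(F, D) = (-8*F + D*D) + D = (-8*F + D²) + D = (D² - 8*F) + D = D + D² - 8*F)
c(t, -136) - 1*33159 = (-136 + (-136)² - 8*(-147/2)) - 1*33159 = (-136 + 18496 + 588) - 33159 = 18948 - 33159 = -14211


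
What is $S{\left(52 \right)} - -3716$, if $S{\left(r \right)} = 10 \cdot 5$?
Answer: $3766$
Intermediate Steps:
$S{\left(r \right)} = 50$
$S{\left(52 \right)} - -3716 = 50 - -3716 = 50 + 3716 = 3766$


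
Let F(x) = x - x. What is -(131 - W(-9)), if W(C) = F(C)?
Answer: -131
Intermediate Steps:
F(x) = 0
W(C) = 0
-(131 - W(-9)) = -(131 - 1*0) = -(131 + 0) = -1*131 = -131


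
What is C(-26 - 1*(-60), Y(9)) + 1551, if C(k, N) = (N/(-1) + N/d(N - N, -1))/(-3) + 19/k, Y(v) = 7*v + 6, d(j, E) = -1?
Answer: 54317/34 ≈ 1597.6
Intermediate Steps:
Y(v) = 6 + 7*v
C(k, N) = 19/k + 2*N/3 (C(k, N) = (N/(-1) + N/(-1))/(-3) + 19/k = (N*(-1) + N*(-1))*(-1/3) + 19/k = (-N - N)*(-1/3) + 19/k = -2*N*(-1/3) + 19/k = 2*N/3 + 19/k = 19/k + 2*N/3)
C(-26 - 1*(-60), Y(9)) + 1551 = (19/(-26 - 1*(-60)) + 2*(6 + 7*9)/3) + 1551 = (19/(-26 + 60) + 2*(6 + 63)/3) + 1551 = (19/34 + (2/3)*69) + 1551 = (19*(1/34) + 46) + 1551 = (19/34 + 46) + 1551 = 1583/34 + 1551 = 54317/34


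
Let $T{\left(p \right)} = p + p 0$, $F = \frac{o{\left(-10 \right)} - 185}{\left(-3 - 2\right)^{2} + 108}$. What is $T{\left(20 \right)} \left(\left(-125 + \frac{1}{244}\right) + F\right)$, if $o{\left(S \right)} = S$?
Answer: $- \frac{20519735}{8113} \approx -2529.2$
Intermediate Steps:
$F = - \frac{195}{133}$ ($F = \frac{-10 - 185}{\left(-3 - 2\right)^{2} + 108} = - \frac{195}{\left(-5\right)^{2} + 108} = - \frac{195}{25 + 108} = - \frac{195}{133} \approx -1.4662$)
$T{\left(p \right)} = p$ ($T{\left(p \right)} = p + 0 = p$)
$T{\left(20 \right)} \left(\left(-125 + \frac{1}{244}\right) + F\right) = 20 \left(\left(-125 + \frac{1}{244}\right) - \frac{195}{133}\right) = 20 \left(- \frac{30499}{244} - \frac{195}{133}\right) = 20 \left(- \frac{4103947}{32452}\right) = - \frac{20519735}{8113}$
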